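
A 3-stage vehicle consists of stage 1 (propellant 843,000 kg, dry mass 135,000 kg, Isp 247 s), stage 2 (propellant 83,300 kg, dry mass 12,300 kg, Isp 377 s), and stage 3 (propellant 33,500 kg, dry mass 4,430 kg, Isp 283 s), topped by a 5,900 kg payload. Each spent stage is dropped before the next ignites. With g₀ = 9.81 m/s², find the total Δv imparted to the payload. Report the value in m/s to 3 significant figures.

Δv ≈ 10800 m/s

Ignition mass of stage 1 = 843,000+135,000 + 83,300+12,300 + 33,500+4,430 + 5,900 = 1,117,430 kg.
Stage 1: m₀ = 1,117,430 kg, m_f = 1,117,430 − 843,000 = 274,430 kg; Δv = 247×9.81×ln(4.072) = 2423.1×1.4041 ≈ 3402 m/s.
Stage 2: m₀ = 139,430 kg, m_f = 139,430 − 83,300 = 56,130 kg; Δv = 377×9.81×ln(2.484) = 3698.4×0.9099 ≈ 3365 m/s.
Stage 3: m₀ = 43,830 kg, m_f = 43,830 − 33,500 = 10,330 kg; Δv = 283×9.81×ln(4.243) = 2776.2×1.4453 ≈ 4012 m/s.
Total Δv = 3402 + 3365 + 4012 = 10779 m/s.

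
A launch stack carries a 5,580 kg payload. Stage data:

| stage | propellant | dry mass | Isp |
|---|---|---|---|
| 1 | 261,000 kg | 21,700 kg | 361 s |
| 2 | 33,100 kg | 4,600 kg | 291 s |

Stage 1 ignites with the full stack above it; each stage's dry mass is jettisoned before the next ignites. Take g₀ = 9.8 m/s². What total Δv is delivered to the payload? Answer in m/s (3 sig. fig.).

Ignition mass of stage 1 = 261,000+21,700 + 33,100+4,600 + 5,580 = 325,980 kg.
Stage 1: m₀ = 325,980 kg, m_f = 325,980 − 261,000 = 64,980 kg; Δv = 361×9.8×ln(5.017) = 3537.8×1.6128 ≈ 5706 m/s.
Stage 2: m₀ = 43,280 kg, m_f = 43,280 − 33,100 = 10,180 kg; Δv = 291×9.8×ln(4.251) = 2851.8×1.4473 ≈ 4127 m/s.
Total Δv = 5706 + 4127 = 9833 m/s.

Δv ≈ 9830 m/s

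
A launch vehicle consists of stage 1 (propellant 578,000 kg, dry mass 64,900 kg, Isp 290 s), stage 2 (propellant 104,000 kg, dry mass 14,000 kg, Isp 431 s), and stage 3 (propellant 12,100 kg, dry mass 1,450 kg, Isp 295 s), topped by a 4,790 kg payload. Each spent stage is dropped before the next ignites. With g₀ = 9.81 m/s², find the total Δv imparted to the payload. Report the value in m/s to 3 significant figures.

Ignition mass of stage 1 = 578,000+64,900 + 104,000+14,000 + 12,100+1,450 + 4,790 = 779,240 kg.
Stage 1: m₀ = 779,240 kg, m_f = 779,240 − 578,000 = 201,240 kg; Δv = 290×9.81×ln(3.872) = 2844.9×1.3538 ≈ 3851 m/s.
Stage 2: m₀ = 136,340 kg, m_f = 136,340 − 104,000 = 32,340 kg; Δv = 431×9.81×ln(4.216) = 4228.1×1.4388 ≈ 6084 m/s.
Stage 3: m₀ = 18,340 kg, m_f = 18,340 − 12,100 = 6,240 kg; Δv = 295×9.81×ln(2.939) = 2894.0×1.0781 ≈ 3120 m/s.
Total Δv = 3851 + 6084 + 3120 = 13055 m/s.

Δv ≈ 13100 m/s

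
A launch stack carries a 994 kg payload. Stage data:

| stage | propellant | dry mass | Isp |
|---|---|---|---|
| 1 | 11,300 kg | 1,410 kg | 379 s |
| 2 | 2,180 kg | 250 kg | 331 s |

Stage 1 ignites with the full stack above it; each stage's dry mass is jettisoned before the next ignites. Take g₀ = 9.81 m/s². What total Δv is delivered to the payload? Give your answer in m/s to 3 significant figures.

Ignition mass of stage 1 = 11,300+1,410 + 2,180+250 + 994 = 16,134 kg.
Stage 1: m₀ = 16,134 kg, m_f = 16,134 − 11,300 = 4,834 kg; Δv = 379×9.81×ln(3.338) = 3718.0×1.2053 ≈ 4481 m/s.
Stage 2: m₀ = 3,424 kg, m_f = 3,424 − 2,180 = 1,244 kg; Δv = 331×9.81×ln(2.752) = 3247.1×1.0125 ≈ 3288 m/s.
Total Δv = 4481 + 3288 = 7769 m/s.

Δv ≈ 7770 m/s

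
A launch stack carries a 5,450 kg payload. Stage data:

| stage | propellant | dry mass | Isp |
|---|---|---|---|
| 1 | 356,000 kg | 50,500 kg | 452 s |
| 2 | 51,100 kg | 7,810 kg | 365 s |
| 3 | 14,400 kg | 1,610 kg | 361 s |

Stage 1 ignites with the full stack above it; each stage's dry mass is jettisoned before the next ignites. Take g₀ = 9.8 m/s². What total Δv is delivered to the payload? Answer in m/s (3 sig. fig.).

Ignition mass of stage 1 = 356,000+50,500 + 51,100+7,810 + 14,400+1,610 + 5,450 = 486,870 kg.
Stage 1: m₀ = 486,870 kg, m_f = 486,870 − 356,000 = 130,870 kg; Δv = 452×9.8×ln(3.72) = 4429.6×1.3138 ≈ 5820 m/s.
Stage 2: m₀ = 80,370 kg, m_f = 80,370 − 51,100 = 29,270 kg; Δv = 365×9.8×ln(2.746) = 3577.0×1.0101 ≈ 3613 m/s.
Stage 3: m₀ = 21,460 kg, m_f = 21,460 − 14,400 = 7,060 kg; Δv = 361×9.8×ln(3.04) = 3537.8×1.1117 ≈ 3933 m/s.
Total Δv = 5820 + 3613 + 3933 = 13366 m/s.

Δv ≈ 13400 m/s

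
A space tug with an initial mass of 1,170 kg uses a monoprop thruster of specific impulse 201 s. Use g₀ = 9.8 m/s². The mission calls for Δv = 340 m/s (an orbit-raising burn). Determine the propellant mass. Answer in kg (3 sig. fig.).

v_e = Isp · g₀ = 201 × 9.8 = 1969.8 m/s.
From the ideal rocket equation, m₀/m_f = exp(Δv / v_e) = exp(340 / 1969.8) = exp(0.1726) = 1.1884.
m_f = 1,170 / 1.1884 = 984.517 kg, so propellant = m₀ − m_f = 1,170 − 984.517 = 185.483 kg.

propellant mass ≈ 185 kg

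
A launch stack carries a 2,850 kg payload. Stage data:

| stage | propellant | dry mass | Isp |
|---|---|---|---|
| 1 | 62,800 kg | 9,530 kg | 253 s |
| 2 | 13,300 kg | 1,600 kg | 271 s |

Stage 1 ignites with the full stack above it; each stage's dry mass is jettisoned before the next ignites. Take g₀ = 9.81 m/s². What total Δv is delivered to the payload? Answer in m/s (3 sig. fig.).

Ignition mass of stage 1 = 62,800+9,530 + 13,300+1,600 + 2,850 = 90,080 kg.
Stage 1: m₀ = 90,080 kg, m_f = 90,080 − 62,800 = 27,280 kg; Δv = 253×9.81×ln(3.302) = 2481.9×1.1945 ≈ 2965 m/s.
Stage 2: m₀ = 17,750 kg, m_f = 17,750 − 13,300 = 4,450 kg; Δv = 271×9.81×ln(3.989) = 2658.5×1.3835 ≈ 3678 m/s.
Total Δv = 2965 + 3678 = 6643 m/s.

Δv ≈ 6640 m/s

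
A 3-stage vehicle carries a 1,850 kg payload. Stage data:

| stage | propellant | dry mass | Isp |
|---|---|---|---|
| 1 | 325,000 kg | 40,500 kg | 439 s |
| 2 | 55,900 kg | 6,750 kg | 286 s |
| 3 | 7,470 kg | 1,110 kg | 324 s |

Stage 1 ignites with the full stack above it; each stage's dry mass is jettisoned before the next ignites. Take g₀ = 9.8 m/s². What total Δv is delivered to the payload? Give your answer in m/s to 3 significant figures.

Ignition mass of stage 1 = 325,000+40,500 + 55,900+6,750 + 7,470+1,110 + 1,850 = 438,580 kg.
Stage 1: m₀ = 438,580 kg, m_f = 438,580 − 325,000 = 113,580 kg; Δv = 439×9.8×ln(3.861) = 4302.2×1.3510 ≈ 5812 m/s.
Stage 2: m₀ = 73,080 kg, m_f = 73,080 − 55,900 = 17,180 kg; Δv = 286×9.8×ln(4.254) = 2802.8×1.4478 ≈ 4058 m/s.
Stage 3: m₀ = 10,430 kg, m_f = 10,430 − 7,470 = 2,960 kg; Δv = 324×9.8×ln(3.524) = 3175.2×1.2595 ≈ 3999 m/s.
Total Δv = 5812 + 4058 + 3999 = 13869 m/s.

Δv ≈ 13900 m/s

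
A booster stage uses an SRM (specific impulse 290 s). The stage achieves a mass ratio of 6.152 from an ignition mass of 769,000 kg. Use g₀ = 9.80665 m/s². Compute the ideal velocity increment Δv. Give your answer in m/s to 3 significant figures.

Δv ≈ 5170 m/s

v_e = Isp · g₀ = 290 × 9.80665 = 2843.9 m/s.
By the Tsiolkovsky rocket equation, Δv = v_e · ln(6.152) = 2843.9 × 1.8168 ≈ 5166.8 m/s.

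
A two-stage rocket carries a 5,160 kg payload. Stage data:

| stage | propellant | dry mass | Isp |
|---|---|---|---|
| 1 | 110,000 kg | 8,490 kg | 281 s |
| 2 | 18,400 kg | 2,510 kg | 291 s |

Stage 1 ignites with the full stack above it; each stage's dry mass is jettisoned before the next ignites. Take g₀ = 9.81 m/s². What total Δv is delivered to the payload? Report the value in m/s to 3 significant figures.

Δv ≈ 7440 m/s

Ignition mass of stage 1 = 110,000+8,490 + 18,400+2,510 + 5,160 = 144,560 kg.
Stage 1: m₀ = 144,560 kg, m_f = 144,560 − 110,000 = 34,560 kg; Δv = 281×9.81×ln(4.183) = 2756.6×1.4310 ≈ 3945 m/s.
Stage 2: m₀ = 26,070 kg, m_f = 26,070 − 18,400 = 7,670 kg; Δv = 291×9.81×ln(3.399) = 2854.7×1.2235 ≈ 3493 m/s.
Total Δv = 3945 + 3493 = 7438 m/s.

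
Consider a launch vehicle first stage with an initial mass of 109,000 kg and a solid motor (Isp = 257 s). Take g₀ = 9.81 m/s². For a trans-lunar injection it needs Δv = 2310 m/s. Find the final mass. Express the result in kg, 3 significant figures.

v_e = Isp · g₀ = 257 × 9.81 = 2521.2 m/s.
By the Tsiolkovsky rocket equation, m₀/m_f = exp(Δv / v_e) = exp(2310 / 2521.2) = exp(0.9162) = 2.4999.
m_f = m₀ / 2.4999 = 109,000 / 2.4999 = 43,601.7 kg.

final mass ≈ 43600 kg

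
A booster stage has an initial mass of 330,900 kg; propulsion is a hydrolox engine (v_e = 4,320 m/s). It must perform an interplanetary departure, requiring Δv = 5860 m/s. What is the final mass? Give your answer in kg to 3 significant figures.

Using Δv = v_e ln(m₀/m_f): m₀/m_f = exp(Δv / v_e) = exp(5860 / 4320.0) = exp(1.3565) = 3.8825.
m_f = m₀ / 3.8825 = 330,900 / 3.8825 = 85,228.6 kg.

final mass ≈ 85200 kg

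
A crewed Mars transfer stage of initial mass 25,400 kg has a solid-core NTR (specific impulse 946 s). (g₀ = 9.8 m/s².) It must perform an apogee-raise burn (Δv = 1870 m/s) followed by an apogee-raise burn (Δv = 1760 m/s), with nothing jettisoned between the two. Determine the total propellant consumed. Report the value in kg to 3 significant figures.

v_e = Isp · g₀ = 946 × 9.8 = 9270.8 m/s.
After the first burn: m = 25400 × exp(−1870/9270.8) = 25400 × 0.81733 = 20,760.2 kg.
After the second burn: m = 20,760.2 × exp(−1760/9270.8) = 20,760.2 × 0.82709 = 17,170.6 kg.
Total propellant = m₀ − m_final = 25400 − 17,170.6 = 8,229.4 kg.

total propellant consumed ≈ 8230 kg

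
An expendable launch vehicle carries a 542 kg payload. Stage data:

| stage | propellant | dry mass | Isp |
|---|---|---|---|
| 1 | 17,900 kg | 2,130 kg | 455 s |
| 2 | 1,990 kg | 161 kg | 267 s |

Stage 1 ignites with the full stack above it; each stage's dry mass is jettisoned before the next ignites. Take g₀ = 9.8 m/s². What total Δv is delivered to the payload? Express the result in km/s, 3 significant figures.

Δv ≈ 10.4 km/s

Ignition mass of stage 1 = 17,900+2,130 + 1,990+161 + 542 = 22,723 kg.
Stage 1: m₀ = 22,723 kg, m_f = 22,723 − 17,900 = 4,823 kg; Δv = 455×9.8×ln(4.711) = 4459.0×1.5500 ≈ 6911 m/s.
Stage 2: m₀ = 2,693 kg, m_f = 2,693 − 1,990 = 703 kg; Δv = 267×9.8×ln(3.831) = 2616.6×1.3431 ≈ 3514 m/s.
Total Δv = 6911 + 3514 = 10425 m/s.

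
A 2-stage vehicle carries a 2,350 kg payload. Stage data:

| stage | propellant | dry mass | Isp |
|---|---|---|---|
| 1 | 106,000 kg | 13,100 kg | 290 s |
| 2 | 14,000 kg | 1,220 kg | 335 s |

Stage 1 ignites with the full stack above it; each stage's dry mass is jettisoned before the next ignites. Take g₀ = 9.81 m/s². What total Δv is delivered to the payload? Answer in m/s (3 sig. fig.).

Ignition mass of stage 1 = 106,000+13,100 + 14,000+1,220 + 2,350 = 136,670 kg.
Stage 1: m₀ = 136,670 kg, m_f = 136,670 − 106,000 = 30,670 kg; Δv = 290×9.81×ln(4.456) = 2844.9×1.4943 ≈ 4251 m/s.
Stage 2: m₀ = 17,570 kg, m_f = 17,570 − 14,000 = 3,570 kg; Δv = 335×9.81×ln(4.922) = 3286.4×1.5936 ≈ 5237 m/s.
Total Δv = 4251 + 5237 = 9488 m/s.

Δv ≈ 9490 m/s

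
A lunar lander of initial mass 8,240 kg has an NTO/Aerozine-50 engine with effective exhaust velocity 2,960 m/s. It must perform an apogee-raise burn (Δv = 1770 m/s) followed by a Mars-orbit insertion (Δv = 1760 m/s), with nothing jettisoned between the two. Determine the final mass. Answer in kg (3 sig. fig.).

final mass ≈ 2500 kg

After the first burn: m = 8240 × exp(−1770/2960.0) = 8240 × 0.54993 = 4,531.42 kg.
After the second burn: m = 4,531.42 × exp(−1760/2960.0) = 4,531.42 × 0.55179 = 2,500.39 kg.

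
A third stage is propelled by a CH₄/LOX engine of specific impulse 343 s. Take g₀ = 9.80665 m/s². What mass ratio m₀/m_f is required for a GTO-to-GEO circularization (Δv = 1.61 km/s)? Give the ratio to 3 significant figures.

mass ratio ≈ 1.61

v_e = Isp · g₀ = 343 × 9.80665 = 3363.7 m/s.
m₀/m_f = exp(Δv / v_e) = exp(1610 / 3363.7) = exp(0.4786) = 1.6139.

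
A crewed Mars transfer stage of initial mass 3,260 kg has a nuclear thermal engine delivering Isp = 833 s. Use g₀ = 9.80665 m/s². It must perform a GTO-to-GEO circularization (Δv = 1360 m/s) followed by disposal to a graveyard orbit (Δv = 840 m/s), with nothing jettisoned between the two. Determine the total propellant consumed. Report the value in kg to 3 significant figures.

total propellant consumed ≈ 770 kg

v_e = Isp · g₀ = 833 × 9.80665 = 8168.9 m/s.
After the first burn: m = 3260 × exp(−1360/8168.9) = 3260 × 0.84664 = 2,760.05 kg.
After the second burn: m = 2,760.05 × exp(−840/8168.9) = 2,760.05 × 0.90228 = 2,490.34 kg.
Total propellant = m₀ − m_final = 3260 − 2,490.34 = 769.66 kg.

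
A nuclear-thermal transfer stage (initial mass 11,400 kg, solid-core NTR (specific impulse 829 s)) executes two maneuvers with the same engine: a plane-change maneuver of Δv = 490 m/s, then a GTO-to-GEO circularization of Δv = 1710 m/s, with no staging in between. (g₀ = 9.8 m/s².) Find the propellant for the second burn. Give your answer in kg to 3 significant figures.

v_e = Isp · g₀ = 829 × 9.8 = 8124.2 m/s.
After the first burn: m = 11400 × exp(−490/8124.2) = 11400 × 0.94147 = 10,732.8 kg.
After the second burn: m = 10,732.8 × exp(−1710/8124.2) = 10,732.8 × 0.81019 = 8,695.61 kg.
Second-burn propellant = 10,732.8 − 8,695.61 = 2,037.19 kg.

propellant for the second burn ≈ 2040 kg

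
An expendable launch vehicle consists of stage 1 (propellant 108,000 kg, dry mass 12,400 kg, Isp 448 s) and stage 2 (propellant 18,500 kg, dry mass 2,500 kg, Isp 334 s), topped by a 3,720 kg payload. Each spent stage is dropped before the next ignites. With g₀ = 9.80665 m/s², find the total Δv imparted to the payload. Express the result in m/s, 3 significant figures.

Δv ≈ 10500 m/s

Ignition mass of stage 1 = 108,000+12,400 + 18,500+2,500 + 3,720 = 145,120 kg.
Stage 1: m₀ = 145,120 kg, m_f = 145,120 − 108,000 = 37,120 kg; Δv = 448×9.80665×ln(3.909) = 4393.4×1.3634 ≈ 5990 m/s.
Stage 2: m₀ = 24,720 kg, m_f = 24,720 − 18,500 = 6,220 kg; Δv = 334×9.80665×ln(3.974) = 3275.4×1.3798 ≈ 4520 m/s.
Total Δv = 5990 + 4520 = 10510 m/s.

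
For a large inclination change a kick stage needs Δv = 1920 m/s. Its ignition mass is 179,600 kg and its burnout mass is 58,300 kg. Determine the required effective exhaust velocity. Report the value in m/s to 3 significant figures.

ln(m₀/m_f) = ln(179600/58300) = ln(3.081) = 1.1251.
From the ideal rocket equation, v_e = Δv / ln(m₀/m_f) = 1920 / 1.1251 = 1706.5 m/s.

v_e ≈ 1710 m/s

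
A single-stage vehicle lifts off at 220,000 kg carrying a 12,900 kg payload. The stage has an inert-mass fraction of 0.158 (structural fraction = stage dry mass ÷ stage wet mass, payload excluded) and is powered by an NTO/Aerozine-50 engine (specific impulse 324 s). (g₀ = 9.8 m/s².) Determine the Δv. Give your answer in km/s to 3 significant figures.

Δv ≈ 5.00 km/s

Stage wet mass = m₀ − payload = 220,000 − 12,900 = 207,100 kg.
Stage dry mass = ε × stage wet mass = 0.158 × 207,100 = 32,721.8 kg.
Burnout mass m_f = stage dry + payload = 32,721.8 + 12,900 = 45,621.8 kg.
v_e = Isp · g₀ = 324 × 9.8 = 3175.2 m/s.
Using Δv = v_e ln(m₀/m_f): Δv = v_e · ln(220,000/45,621.8) = 3175.2 × ln(4.822) = 3175.2 × 1.5732 ≈ 4995 m/s.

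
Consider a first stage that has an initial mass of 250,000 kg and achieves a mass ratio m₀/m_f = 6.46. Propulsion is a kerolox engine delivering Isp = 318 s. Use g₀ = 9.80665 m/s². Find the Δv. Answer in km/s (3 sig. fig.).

v_e = Isp · g₀ = 318 × 9.80665 = 3118.5 m/s.
By the Tsiolkovsky rocket equation, Δv = v_e · ln(6.46) = 3118.5 × 1.8656 ≈ 5818.0 m/s.

Δv ≈ 5.82 km/s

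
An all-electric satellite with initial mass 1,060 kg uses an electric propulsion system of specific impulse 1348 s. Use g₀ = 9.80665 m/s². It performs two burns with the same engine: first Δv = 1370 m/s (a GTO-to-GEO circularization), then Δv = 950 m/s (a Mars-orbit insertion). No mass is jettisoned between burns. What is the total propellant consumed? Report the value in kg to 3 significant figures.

total propellant consumed ≈ 171 kg

v_e = Isp · g₀ = 1348 × 9.80665 = 13219.4 m/s.
After the first burn: m = 1060 × exp(−1370/13219.4) = 1060 × 0.90155 = 955.643 kg.
After the second burn: m = 955.643 × exp(−950/13219.4) = 955.643 × 0.93066 = 889.379 kg.
Total propellant = m₀ − m_final = 1060 − 889.379 = 170.621 kg.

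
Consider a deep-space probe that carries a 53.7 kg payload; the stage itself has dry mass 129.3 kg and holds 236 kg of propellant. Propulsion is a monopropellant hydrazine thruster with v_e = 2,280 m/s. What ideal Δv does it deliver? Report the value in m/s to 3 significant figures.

m₀ = payload + dry + propellant = 53.7 + 129.3 + 236 = 419 kg.
m_f = payload + dry = 53.7 + 129.3 = 183 kg.
By the Tsiolkovsky rocket equation, Δv = v_e · ln(m₀/m_f) = 2280.0 × ln(2.29) = 2280.0 × 0.8284 ≈ 1888.7 m/s.

Δv ≈ 1890 m/s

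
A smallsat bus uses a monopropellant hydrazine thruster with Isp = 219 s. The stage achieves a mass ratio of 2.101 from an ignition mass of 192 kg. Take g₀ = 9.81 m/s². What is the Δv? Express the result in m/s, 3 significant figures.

v_e = Isp · g₀ = 219 × 9.81 = 2148.4 m/s.
Δv = v_e · ln(2.101) = 2148.4 × 0.7424 ≈ 1595.0 m/s.

Δv ≈ 1590 m/s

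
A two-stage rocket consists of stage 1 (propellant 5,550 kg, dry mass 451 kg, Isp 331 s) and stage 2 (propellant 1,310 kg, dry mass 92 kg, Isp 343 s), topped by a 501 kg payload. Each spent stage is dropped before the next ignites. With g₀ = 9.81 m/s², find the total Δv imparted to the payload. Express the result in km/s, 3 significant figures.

Δv ≈ 7.86 km/s

Ignition mass of stage 1 = 5,550+451 + 1,310+92 + 501 = 7,904 kg.
Stage 1: m₀ = 7,904 kg, m_f = 7,904 − 5,550 = 2,354 kg; Δv = 331×9.81×ln(3.358) = 3247.1×1.2113 ≈ 3933 m/s.
Stage 2: m₀ = 1,903 kg, m_f = 1,903 − 1,310 = 593 kg; Δv = 343×9.81×ln(3.209) = 3364.8×1.1660 ≈ 3923 m/s.
Total Δv = 3933 + 3923 = 7856 m/s.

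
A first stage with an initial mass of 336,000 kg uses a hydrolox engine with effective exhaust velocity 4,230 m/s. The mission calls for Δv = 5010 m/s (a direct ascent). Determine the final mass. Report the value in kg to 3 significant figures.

Rocket equation: m₀/m_f = exp(Δv / v_e) = exp(5010 / 4230.0) = exp(1.1844) = 3.2687.
m_f = m₀ / 3.2687 = 336,000 / 3.2687 = 102,793 kg.

final mass ≈ 103000 kg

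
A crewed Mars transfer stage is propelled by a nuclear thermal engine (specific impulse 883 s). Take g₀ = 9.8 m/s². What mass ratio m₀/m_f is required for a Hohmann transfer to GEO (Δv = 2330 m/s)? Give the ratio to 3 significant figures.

mass ratio ≈ 1.31

v_e = Isp · g₀ = 883 × 9.8 = 8653.4 m/s.
By the Tsiolkovsky rocket equation, m₀/m_f = exp(Δv / v_e) = exp(2330 / 8653.4) = exp(0.2693) = 1.3090.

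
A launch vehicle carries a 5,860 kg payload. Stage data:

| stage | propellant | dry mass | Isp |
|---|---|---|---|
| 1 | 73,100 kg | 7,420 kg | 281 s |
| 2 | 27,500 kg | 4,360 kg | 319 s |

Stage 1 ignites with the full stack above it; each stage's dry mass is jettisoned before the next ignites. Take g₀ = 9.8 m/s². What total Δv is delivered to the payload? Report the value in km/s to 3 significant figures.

Δv ≈ 6.73 km/s

Ignition mass of stage 1 = 73,100+7,420 + 27,500+4,360 + 5,860 = 118,240 kg.
Stage 1: m₀ = 118,240 kg, m_f = 118,240 − 73,100 = 45,140 kg; Δv = 281×9.8×ln(2.619) = 2753.8×0.9629 ≈ 2652 m/s.
Stage 2: m₀ = 37,720 kg, m_f = 37,720 − 27,500 = 10,220 kg; Δv = 319×9.8×ln(3.691) = 3126.2×1.3058 ≈ 4082 m/s.
Total Δv = 2652 + 4082 = 6734 m/s.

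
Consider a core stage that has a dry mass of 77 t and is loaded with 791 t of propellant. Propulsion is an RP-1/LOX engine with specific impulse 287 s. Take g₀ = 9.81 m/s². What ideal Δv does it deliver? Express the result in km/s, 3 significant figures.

Δv ≈ 6.82 km/s

v_e = Isp · g₀ = 287 × 9.81 = 2815.5 m/s.
m₀ = m_dry + m_prop = 77 + 791 = 868 t.
Δv = v_e · ln(m₀/m_f) = 2815.5 × ln(11.27) = 2815.5 × 2.4224 ≈ 6820.2 m/s.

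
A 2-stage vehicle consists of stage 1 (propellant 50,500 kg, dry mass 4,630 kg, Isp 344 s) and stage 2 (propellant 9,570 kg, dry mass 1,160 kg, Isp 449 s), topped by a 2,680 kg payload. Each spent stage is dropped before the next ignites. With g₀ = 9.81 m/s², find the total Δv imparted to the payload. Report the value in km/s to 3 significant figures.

Ignition mass of stage 1 = 50,500+4,630 + 9,570+1,160 + 2,680 = 68,540 kg.
Stage 1: m₀ = 68,540 kg, m_f = 68,540 − 50,500 = 18,040 kg; Δv = 344×9.81×ln(3.799) = 3374.6×1.3348 ≈ 4505 m/s.
Stage 2: m₀ = 13,410 kg, m_f = 13,410 − 9,570 = 3,840 kg; Δv = 449×9.81×ln(3.492) = 4404.7×1.2505 ≈ 5508 m/s.
Total Δv = 4505 + 5508 = 10013 m/s.

Δv ≈ 10.0 km/s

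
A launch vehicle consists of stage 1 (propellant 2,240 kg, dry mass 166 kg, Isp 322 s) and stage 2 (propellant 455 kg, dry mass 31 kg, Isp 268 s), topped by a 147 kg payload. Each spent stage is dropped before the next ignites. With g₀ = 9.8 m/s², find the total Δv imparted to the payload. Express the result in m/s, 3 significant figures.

Ignition mass of stage 1 = 2,240+166 + 455+31 + 147 = 3,039 kg.
Stage 1: m₀ = 3,039 kg, m_f = 3,039 − 2,240 = 799 kg; Δv = 322×9.8×ln(3.804) = 3155.6×1.3359 ≈ 4216 m/s.
Stage 2: m₀ = 633 kg, m_f = 633 − 455 = 178 kg; Δv = 268×9.8×ln(3.556) = 2626.4×1.2687 ≈ 3332 m/s.
Total Δv = 4216 + 3332 = 7548 m/s.

Δv ≈ 7550 m/s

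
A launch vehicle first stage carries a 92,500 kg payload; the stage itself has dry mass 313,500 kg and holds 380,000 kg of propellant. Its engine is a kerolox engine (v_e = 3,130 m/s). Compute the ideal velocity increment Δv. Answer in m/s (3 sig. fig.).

Δv ≈ 2070 m/s

m₀ = payload + dry + propellant = 92,500 + 313,500 + 380,000 = 786,000 kg.
m_f = payload + dry = 92,500 + 313,500 = 406,000 kg.
Rocket equation: Δv = v_e · ln(m₀/m_f) = 3130.0 × ln(1.936) = 3130.0 × 0.6606 ≈ 2067.7 m/s.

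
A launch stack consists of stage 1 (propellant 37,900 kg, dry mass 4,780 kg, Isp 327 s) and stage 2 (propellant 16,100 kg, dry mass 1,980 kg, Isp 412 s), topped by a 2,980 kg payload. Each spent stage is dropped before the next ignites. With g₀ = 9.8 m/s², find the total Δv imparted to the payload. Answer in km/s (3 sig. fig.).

Δv ≈ 8.73 km/s

Ignition mass of stage 1 = 37,900+4,780 + 16,100+1,980 + 2,980 = 63,740 kg.
Stage 1: m₀ = 63,740 kg, m_f = 63,740 − 37,900 = 25,840 kg; Δv = 327×9.8×ln(2.467) = 3204.6×0.9029 ≈ 2893 m/s.
Stage 2: m₀ = 21,060 kg, m_f = 21,060 − 16,100 = 4,960 kg; Δv = 412×9.8×ln(4.246) = 4037.6×1.4460 ≈ 5838 m/s.
Total Δv = 2893 + 5838 = 8731 m/s.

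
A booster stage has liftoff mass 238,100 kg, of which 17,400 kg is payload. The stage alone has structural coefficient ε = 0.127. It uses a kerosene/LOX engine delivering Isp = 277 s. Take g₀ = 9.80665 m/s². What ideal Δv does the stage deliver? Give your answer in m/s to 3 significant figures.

Stage wet mass = m₀ − payload = 238,100 − 17,400 = 220,700 kg.
Stage dry mass = ε × stage wet mass = 0.127 × 220,700 = 28,028.9 kg.
Burnout mass m_f = stage dry + payload = 28,028.9 + 17,400 = 45,428.9 kg.
v_e = Isp · g₀ = 277 × 9.80665 = 2716.4 m/s.
By the Tsiolkovsky rocket equation, Δv = v_e · ln(238,100/45,428.9) = 2716.4 × ln(5.241) = 2716.4 × 1.6565 ≈ 4500 m/s.

Δv ≈ 4500 m/s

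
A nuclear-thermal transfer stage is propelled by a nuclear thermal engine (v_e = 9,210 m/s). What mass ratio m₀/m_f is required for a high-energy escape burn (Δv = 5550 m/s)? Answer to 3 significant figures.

mass ratio ≈ 1.83

m₀/m_f = exp(Δv / v_e) = exp(5550 / 9210.0) = exp(0.6026) = 1.8269.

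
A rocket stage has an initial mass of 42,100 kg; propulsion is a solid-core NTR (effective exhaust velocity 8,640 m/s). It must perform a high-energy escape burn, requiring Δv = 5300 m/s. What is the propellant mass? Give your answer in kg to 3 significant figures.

propellant mass ≈ 19300 kg

m₀/m_f = exp(Δv / v_e) = exp(5300 / 8640.0) = exp(0.6134) = 1.8467.
m_f = 42,100 / 1.8467 = 22,797.4 kg, so propellant = m₀ − m_f = 42,100 − 22,797.4 = 19,302.6 kg.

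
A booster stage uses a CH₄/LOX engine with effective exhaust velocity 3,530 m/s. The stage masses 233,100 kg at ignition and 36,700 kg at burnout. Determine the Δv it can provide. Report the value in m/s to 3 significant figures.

Using Δv = v_e ln(m₀/m_f): Δv = v_e · ln(m₀/m_f) = 3530.0 × ln(6.351) = 3530.0 × 1.8487 ≈ 6525.9 m/s.

Δv ≈ 6530 m/s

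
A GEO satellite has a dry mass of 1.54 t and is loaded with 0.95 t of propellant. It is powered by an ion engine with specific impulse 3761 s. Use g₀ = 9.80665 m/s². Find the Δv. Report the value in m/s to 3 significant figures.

Δv ≈ 17700 m/s

v_e = Isp · g₀ = 3761 × 9.80665 = 36882.8 m/s.
m₀ = m_dry + m_prop = 1.54 + 0.95 = 2.49 t.
Δv = v_e · ln(m₀/m_f) = 36882.8 × ln(1.617) = 36882.8 × 0.4805 ≈ 17722.2 m/s.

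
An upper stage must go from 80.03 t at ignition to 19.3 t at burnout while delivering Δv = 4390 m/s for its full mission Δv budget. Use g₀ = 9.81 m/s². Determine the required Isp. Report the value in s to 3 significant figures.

Isp ≈ 315 s

ln(m₀/m_f) = ln(80030/19300) = ln(4.147) = 1.4223.
By the Tsiolkovsky rocket equation, v_e = Δv / ln(m₀/m_f) = 4390 / 1.4223 = 3086.6 m/s.
Isp = v_e / g₀ = 3086.6 / 9.81 = 314.6 s.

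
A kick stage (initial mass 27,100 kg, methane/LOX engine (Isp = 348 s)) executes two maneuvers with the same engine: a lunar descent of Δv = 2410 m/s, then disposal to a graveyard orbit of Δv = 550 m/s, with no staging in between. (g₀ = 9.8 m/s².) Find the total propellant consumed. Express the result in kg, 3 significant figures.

v_e = Isp · g₀ = 348 × 9.8 = 3410.4 m/s.
After the first burn: m = 27100 × exp(−2410/3410.4) = 27100 × 0.49329 = 13,368.2 kg.
After the second burn: m = 13,368.2 × exp(−550/3410.4) = 13,368.2 × 0.85106 = 11,377.1 kg.
Total propellant = m₀ − m_final = 27100 − 11,377.1 = 15,722.9 kg.

total propellant consumed ≈ 15700 kg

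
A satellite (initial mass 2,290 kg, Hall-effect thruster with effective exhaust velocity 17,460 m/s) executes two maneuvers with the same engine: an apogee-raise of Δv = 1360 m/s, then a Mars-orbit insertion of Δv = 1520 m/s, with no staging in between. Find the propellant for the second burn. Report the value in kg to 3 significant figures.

propellant for the second burn ≈ 177 kg

After the first burn: m = 2290 × exp(−1360/17460.0) = 2290 × 0.92506 = 2,118.39 kg.
After the second burn: m = 2,118.39 × exp(−1520/17460.0) = 2,118.39 × 0.91663 = 1,941.78 kg.
Second-burn propellant = 2,118.39 − 1,941.78 = 176.61 kg.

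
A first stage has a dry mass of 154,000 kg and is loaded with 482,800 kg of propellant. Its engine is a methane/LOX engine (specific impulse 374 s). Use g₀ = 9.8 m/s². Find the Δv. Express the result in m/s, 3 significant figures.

Δv ≈ 5200 m/s

v_e = Isp · g₀ = 374 × 9.8 = 3665.2 m/s.
m₀ = m_dry + m_prop = 154,000 + 482,800 = 636,800 kg.
Δv = v_e · ln(m₀/m_f) = 3665.2 × ln(4.135) = 3665.2 × 1.4195 ≈ 5202.8 m/s.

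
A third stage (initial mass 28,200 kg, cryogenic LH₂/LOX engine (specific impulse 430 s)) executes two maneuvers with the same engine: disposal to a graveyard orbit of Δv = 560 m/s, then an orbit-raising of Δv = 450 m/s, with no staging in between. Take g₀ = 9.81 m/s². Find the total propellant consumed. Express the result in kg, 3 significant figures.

v_e = Isp · g₀ = 430 × 9.81 = 4218.3 m/s.
After the first burn: m = 28200 × exp(−560/4218.3) = 28200 × 0.87568 = 24,694.2 kg.
After the second burn: m = 24,694.2 × exp(−450/4218.3) = 24,694.2 × 0.89882 = 22,195.6 kg.
Total propellant = m₀ − m_final = 28200 − 22,195.6 = 6,004.4 kg.

total propellant consumed ≈ 6000 kg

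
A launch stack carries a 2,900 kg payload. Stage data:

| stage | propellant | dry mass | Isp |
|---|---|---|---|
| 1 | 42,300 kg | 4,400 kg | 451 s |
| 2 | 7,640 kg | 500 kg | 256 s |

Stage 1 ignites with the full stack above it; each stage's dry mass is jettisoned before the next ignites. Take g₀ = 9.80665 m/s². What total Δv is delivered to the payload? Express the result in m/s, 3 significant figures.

Ignition mass of stage 1 = 42,300+4,400 + 7,640+500 + 2,900 = 57,740 kg.
Stage 1: m₀ = 57,740 kg, m_f = 57,740 − 42,300 = 15,440 kg; Δv = 451×9.80665×ln(3.74) = 4422.8×1.3190 ≈ 5834 m/s.
Stage 2: m₀ = 11,040 kg, m_f = 11,040 − 7,640 = 3,400 kg; Δv = 256×9.80665×ln(3.247) = 2510.5×1.1777 ≈ 2957 m/s.
Total Δv = 5834 + 2957 = 8791 m/s.

Δv ≈ 8790 m/s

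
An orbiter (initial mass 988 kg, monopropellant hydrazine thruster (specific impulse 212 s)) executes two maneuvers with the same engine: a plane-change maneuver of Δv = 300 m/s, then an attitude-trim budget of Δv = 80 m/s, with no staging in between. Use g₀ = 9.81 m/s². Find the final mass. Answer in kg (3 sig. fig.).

final mass ≈ 823 kg

v_e = Isp · g₀ = 212 × 9.81 = 2079.7 m/s.
After the first burn: m = 988 × exp(−300/2079.7) = 988 × 0.86567 = 855.282 kg.
After the second burn: m = 855.282 × exp(−80/2079.7) = 855.282 × 0.96226 = 823.004 kg.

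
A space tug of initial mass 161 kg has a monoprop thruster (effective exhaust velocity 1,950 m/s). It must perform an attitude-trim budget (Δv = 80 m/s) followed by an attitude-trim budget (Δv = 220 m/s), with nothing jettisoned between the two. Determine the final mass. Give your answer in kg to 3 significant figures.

final mass ≈ 138 kg

After the first burn: m = 161 × exp(−80/1950.0) = 161 × 0.95980 = 154.528 kg.
After the second burn: m = 154.528 × exp(−220/1950.0) = 154.528 × 0.89331 = 138.041 kg.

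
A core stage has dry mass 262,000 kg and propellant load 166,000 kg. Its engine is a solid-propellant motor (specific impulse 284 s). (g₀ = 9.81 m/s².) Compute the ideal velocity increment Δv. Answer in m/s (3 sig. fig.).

v_e = Isp · g₀ = 284 × 9.81 = 2786.0 m/s.
m₀ = m_dry + m_prop = 262,000 + 166,000 = 428,000 kg.
Δv = v_e · ln(m₀/m_f) = 2786.0 × ln(1.634) = 2786.0 × 0.4908 ≈ 1367.3 m/s.

Δv ≈ 1370 m/s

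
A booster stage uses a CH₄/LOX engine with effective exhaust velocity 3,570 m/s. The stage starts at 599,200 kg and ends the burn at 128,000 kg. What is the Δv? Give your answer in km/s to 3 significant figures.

Δv ≈ 5.51 km/s

From the ideal rocket equation, Δv = v_e · ln(m₀/m_f) = 3570.0 × ln(4.681) = 3570.0 × 1.5436 ≈ 5510.5 m/s.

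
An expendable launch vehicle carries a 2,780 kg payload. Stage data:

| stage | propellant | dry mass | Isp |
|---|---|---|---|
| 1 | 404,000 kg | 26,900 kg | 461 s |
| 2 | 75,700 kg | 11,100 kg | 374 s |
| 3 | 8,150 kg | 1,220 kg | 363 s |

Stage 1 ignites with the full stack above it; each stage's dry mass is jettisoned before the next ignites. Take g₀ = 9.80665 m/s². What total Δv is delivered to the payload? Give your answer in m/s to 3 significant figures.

Ignition mass of stage 1 = 404,000+26,900 + 75,700+11,100 + 8,150+1,220 + 2,780 = 529,850 kg.
Stage 1: m₀ = 529,850 kg, m_f = 529,850 − 404,000 = 125,850 kg; Δv = 461×9.80665×ln(4.21) = 4520.9×1.4375 ≈ 6499 m/s.
Stage 2: m₀ = 98,950 kg, m_f = 98,950 − 75,700 = 23,250 kg; Δv = 374×9.80665×ln(4.256) = 3667.7×1.4483 ≈ 5312 m/s.
Stage 3: m₀ = 12,150 kg, m_f = 12,150 − 8,150 = 4,000 kg; Δv = 363×9.80665×ln(3.038) = 3559.8×1.1110 ≈ 3955 m/s.
Total Δv = 6499 + 5312 + 3955 = 15766 m/s.

Δv ≈ 15800 m/s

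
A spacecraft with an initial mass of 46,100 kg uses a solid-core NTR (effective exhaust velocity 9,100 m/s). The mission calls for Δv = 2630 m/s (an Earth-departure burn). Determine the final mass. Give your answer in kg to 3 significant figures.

final mass ≈ 34500 kg

From the ideal rocket equation, m₀/m_f = exp(Δv / v_e) = exp(2630 / 9100.0) = exp(0.2890) = 1.3351.
m_f = m₀ / 1.3351 = 46,100 / 1.3351 = 34,529.2 kg.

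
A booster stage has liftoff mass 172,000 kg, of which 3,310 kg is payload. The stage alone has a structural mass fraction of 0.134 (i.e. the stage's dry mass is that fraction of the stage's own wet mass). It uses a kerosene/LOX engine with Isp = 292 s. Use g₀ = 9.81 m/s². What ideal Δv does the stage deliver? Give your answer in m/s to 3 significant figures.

Stage wet mass = m₀ − payload = 172,000 − 3,310 = 168,690 kg.
Stage dry mass = ε × stage wet mass = 0.134 × 168,690 = 22,604.5 kg.
Burnout mass m_f = stage dry + payload = 22,604.5 + 3,310 = 25,914.5 kg.
v_e = Isp · g₀ = 292 × 9.81 = 2864.5 m/s.
Δv = v_e · ln(172,000/25,914.5) = 2864.5 × ln(6.637) = 2864.5 × 1.8927 ≈ 5422 m/s.

Δv ≈ 5420 m/s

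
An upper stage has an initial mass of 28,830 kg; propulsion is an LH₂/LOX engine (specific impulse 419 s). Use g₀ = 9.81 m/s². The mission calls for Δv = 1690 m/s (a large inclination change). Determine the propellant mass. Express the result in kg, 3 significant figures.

v_e = Isp · g₀ = 419 × 9.81 = 4110.4 m/s.
From the ideal rocket equation, m₀/m_f = exp(Δv / v_e) = exp(1690 / 4110.4) = exp(0.4112) = 1.5086.
m_f = 28,830 / 1.5086 = 19,110.4 kg, so propellant = m₀ − m_f = 28,830 − 19,110.4 = 9,719.6 kg.

propellant mass ≈ 9720 kg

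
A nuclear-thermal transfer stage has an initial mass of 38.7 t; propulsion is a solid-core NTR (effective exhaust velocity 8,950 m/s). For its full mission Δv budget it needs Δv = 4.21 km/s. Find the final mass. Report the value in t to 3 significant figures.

Rocket equation: m₀/m_f = exp(Δv / v_e) = exp(4210 / 8950.0) = exp(0.4704) = 1.6006.
m_f = m₀ / 1.6006 = 38.7 / 1.6006 = 24.1784 t.

final mass ≈ 24.2 t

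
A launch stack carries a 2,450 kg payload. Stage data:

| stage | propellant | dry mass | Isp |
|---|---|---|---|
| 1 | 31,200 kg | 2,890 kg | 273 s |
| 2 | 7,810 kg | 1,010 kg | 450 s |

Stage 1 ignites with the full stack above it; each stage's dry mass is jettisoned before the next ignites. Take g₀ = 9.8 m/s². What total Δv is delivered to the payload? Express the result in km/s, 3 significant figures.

Ignition mass of stage 1 = 31,200+2,890 + 7,810+1,010 + 2,450 = 45,360 kg.
Stage 1: m₀ = 45,360 kg, m_f = 45,360 − 31,200 = 14,160 kg; Δv = 273×9.8×ln(3.203) = 2675.4×1.1642 ≈ 3115 m/s.
Stage 2: m₀ = 11,270 kg, m_f = 11,270 − 7,810 = 3,460 kg; Δv = 450×9.8×ln(3.257) = 4410.0×1.1809 ≈ 5208 m/s.
Total Δv = 3115 + 5208 = 8323 m/s.

Δv ≈ 8.32 km/s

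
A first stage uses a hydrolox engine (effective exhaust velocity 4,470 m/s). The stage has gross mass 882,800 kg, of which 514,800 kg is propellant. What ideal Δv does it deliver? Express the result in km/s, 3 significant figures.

m_f = m₀ − m_prop = 882,800 − 514,800 = 368,000 kg.
Using Δv = v_e ln(m₀/m_f): Δv = v_e · ln(m₀/m_f) = 4470.0 × ln(2.399) = 4470.0 × 0.8750 ≈ 3911.3 m/s.

Δv ≈ 3.91 km/s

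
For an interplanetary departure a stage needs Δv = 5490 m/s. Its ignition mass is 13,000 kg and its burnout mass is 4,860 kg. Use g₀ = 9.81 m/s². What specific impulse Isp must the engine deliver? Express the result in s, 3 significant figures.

Isp ≈ 569 s

ln(m₀/m_f) = ln(13000/4860) = ln(2.675) = 0.9839.
v_e = Δv / ln(m₀/m_f) = 5490 / 0.9839 = 5579.8 m/s.
Isp = v_e / g₀ = 5579.8 / 9.81 = 568.8 s.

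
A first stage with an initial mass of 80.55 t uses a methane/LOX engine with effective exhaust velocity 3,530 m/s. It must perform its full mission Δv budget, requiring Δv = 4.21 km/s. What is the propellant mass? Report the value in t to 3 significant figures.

Using Δv = v_e ln(m₀/m_f): m₀/m_f = exp(Δv / v_e) = exp(4210 / 3530.0) = exp(1.1926) = 3.2958.
m_f = 80.55 / 3.2958 = 24.4402 t, so propellant = m₀ − m_f = 80.55 − 24.4402 = 56.1098 t.

propellant mass ≈ 56.1 t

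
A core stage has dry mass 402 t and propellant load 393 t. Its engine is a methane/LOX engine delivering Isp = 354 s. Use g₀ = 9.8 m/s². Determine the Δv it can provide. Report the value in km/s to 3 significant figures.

v_e = Isp · g₀ = 354 × 9.8 = 3469.2 m/s.
m₀ = m_dry + m_prop = 402 + 393 = 795 t.
From the ideal rocket equation, Δv = v_e · ln(m₀/m_f) = 3469.2 × ln(1.978) = 3469.2 × 0.6819 ≈ 2365.6 m/s.

Δv ≈ 2.37 km/s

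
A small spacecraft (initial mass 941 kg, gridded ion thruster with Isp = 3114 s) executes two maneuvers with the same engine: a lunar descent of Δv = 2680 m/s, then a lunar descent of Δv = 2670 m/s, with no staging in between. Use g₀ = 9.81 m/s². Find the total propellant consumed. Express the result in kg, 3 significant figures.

total propellant consumed ≈ 151 kg

v_e = Isp · g₀ = 3114 × 9.81 = 30548.3 m/s.
After the first burn: m = 941 × exp(−2680/30548.3) = 941 × 0.91601 = 861.965 kg.
After the second burn: m = 861.965 × exp(−2670/30548.3) = 861.965 × 0.91631 = 789.827 kg.
Total propellant = m₀ − m_final = 941 − 789.827 = 151.173 kg.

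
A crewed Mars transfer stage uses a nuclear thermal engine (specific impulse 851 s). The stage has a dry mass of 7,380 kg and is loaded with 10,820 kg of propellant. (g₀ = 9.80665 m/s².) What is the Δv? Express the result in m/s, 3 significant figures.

Δv ≈ 7530 m/s

v_e = Isp · g₀ = 851 × 9.80665 = 8345.5 m/s.
m₀ = m_dry + m_prop = 7,380 + 10,820 = 18,200 kg.
Δv = v_e · ln(m₀/m_f) = 8345.5 × ln(2.466) = 8345.5 × 0.9026 ≈ 7533.0 m/s.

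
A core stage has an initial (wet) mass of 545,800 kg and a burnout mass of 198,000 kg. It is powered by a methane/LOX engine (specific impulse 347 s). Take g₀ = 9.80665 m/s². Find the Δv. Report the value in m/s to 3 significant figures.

v_e = Isp · g₀ = 347 × 9.80665 = 3402.9 m/s.
Δv = v_e · ln(m₀/m_f) = 3402.9 × ln(2.757) = 3402.9 × 1.0140 ≈ 3450.5 m/s.

Δv ≈ 3450 m/s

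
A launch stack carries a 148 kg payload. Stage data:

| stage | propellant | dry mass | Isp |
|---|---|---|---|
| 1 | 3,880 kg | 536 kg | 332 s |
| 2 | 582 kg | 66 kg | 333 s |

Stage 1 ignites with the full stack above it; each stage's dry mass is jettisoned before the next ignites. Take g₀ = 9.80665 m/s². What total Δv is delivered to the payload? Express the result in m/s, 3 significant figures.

Ignition mass of stage 1 = 3,880+536 + 582+66 + 148 = 5,212 kg.
Stage 1: m₀ = 5,212 kg, m_f = 5,212 − 3,880 = 1,332 kg; Δv = 332×9.80665×ln(3.913) = 3255.8×1.3643 ≈ 4442 m/s.
Stage 2: m₀ = 796 kg, m_f = 796 − 582 = 214 kg; Δv = 333×9.80665×ln(3.72) = 3265.6×1.3136 ≈ 4290 m/s.
Total Δv = 4442 + 4290 = 8732 m/s.

Δv ≈ 8730 m/s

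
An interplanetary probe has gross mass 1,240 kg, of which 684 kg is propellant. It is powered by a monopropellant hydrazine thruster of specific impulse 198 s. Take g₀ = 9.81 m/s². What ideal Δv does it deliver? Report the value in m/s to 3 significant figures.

Δv ≈ 1560 m/s

v_e = Isp · g₀ = 198 × 9.81 = 1942.4 m/s.
m_f = m₀ − m_prop = 1,240 − 684 = 556 kg.
Using Δv = v_e ln(m₀/m_f): Δv = v_e · ln(m₀/m_f) = 1942.4 × ln(2.23) = 1942.4 × 0.8021 ≈ 1558.0 m/s.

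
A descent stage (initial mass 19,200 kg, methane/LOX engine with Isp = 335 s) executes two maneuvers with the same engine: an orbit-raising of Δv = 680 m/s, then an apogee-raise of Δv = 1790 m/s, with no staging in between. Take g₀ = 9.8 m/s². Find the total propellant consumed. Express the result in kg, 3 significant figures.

v_e = Isp · g₀ = 335 × 9.8 = 3283.0 m/s.
After the first burn: m = 19200 × exp(−680/3283.0) = 19200 × 0.81292 = 15,608.1 kg.
After the second burn: m = 15,608.1 × exp(−1790/3283.0) = 15,608.1 × 0.57971 = 9,048.17 kg.
Total propellant = m₀ − m_final = 19200 − 9,048.17 = 10,151.83 kg.

total propellant consumed ≈ 10200 kg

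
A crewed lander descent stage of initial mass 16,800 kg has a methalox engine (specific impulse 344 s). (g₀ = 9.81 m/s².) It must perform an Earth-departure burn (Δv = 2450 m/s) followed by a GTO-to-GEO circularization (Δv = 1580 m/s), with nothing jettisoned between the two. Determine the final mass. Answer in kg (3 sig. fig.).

final mass ≈ 5090 kg

v_e = Isp · g₀ = 344 × 9.81 = 3374.6 m/s.
After the first burn: m = 16800 × exp(−2450/3374.6) = 16800 × 0.48384 = 8,128.51 kg.
After the second burn: m = 8,128.51 × exp(−1580/3374.6) = 8,128.51 × 0.62613 = 5,089.5 kg.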